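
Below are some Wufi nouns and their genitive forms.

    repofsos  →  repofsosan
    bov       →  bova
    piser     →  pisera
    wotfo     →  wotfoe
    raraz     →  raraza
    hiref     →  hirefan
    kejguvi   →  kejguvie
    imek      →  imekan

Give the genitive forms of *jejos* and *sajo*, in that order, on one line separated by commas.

jejosan, sajoe

Looking at the final sound of each stem: -an when the stem ends in a voiceless consonant (*repofsos*, *hiref*, *imek*); -a when the stem ends in a voiced consonant (*bov*, *piser*, *raraz*); -e when the stem ends in a vowel (*wotfo*, *kejguvi*).
The final sound of *jejos* is /s/, which is a voiceless consonant, so the suffix is -an, giving *jejosan*.
*sajo*: final sound = /o/, a vowel → -e → *sajoe*.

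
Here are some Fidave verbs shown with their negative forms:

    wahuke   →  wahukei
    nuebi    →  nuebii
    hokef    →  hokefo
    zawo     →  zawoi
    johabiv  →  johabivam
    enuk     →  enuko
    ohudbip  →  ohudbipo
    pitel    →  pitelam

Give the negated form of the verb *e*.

ei

The pattern is voicing of the final sound: -o when the stem ends in a voiceless consonant (*hokef*, *enuk*, *ohudbip*); -am when the stem ends in a voiced consonant (*johabiv*, *pitel*); -i when the stem ends in a vowel (*wahuke*, *nuebi*, *zawo*).
The final sound of *e* is /e/, which is a vowel, so the suffix is -i, giving *ei*.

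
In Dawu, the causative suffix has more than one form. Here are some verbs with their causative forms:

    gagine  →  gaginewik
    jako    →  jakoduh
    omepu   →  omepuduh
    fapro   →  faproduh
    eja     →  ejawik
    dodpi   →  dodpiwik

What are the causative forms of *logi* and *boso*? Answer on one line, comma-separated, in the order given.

logiwik, bosoduh

The suffix is conditioned by the last vowel: -duh when the last vowel of the stem is a rounded vowel (*jako*, *omepu*, *fapro*); -wik when the last vowel of the stem is an unrounded vowel (*gagine*, *eja*, *dodpi*).
*logi* — last vowel /i/ (an unrounded vowel) → -wik → *logiwik*.
The last vowel of *boso* is /o/, which is a rounded vowel, so the suffix is -duh, giving *bosoduh*.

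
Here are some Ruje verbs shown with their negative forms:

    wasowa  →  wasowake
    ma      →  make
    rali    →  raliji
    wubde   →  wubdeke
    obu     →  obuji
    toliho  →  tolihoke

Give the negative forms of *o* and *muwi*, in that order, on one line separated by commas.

The suffix is conditioned by the last vowel: -ji when the last vowel of the stem is a high vowel (*rali*, *obu*); -ke when the last vowel of the stem is a non-high vowel (*wasowa*, *ma*, *wubde*, *toliho*).
*o* — last vowel /o/ (a non-high vowel) → -ke → *oke*.
*muwi*: last vowel = /i/, a high vowel → -ji → *muwiji*.

oke, muwiji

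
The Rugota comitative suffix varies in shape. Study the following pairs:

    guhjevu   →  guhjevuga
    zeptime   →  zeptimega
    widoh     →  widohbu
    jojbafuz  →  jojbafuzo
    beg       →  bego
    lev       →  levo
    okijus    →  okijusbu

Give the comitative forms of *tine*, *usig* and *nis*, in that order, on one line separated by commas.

tinega, usigo, nisbu

The suffix is conditioned by the final sound: -bu when the stem ends in a voiceless consonant (*widoh*, *okijus*); -o when the stem ends in a voiced consonant (*jojbafuz*, *beg*, *lev*); -ga when the stem ends in a vowel (*guhjevu*, *zeptime*).
*tine* — final sound /e/ (a vowel) → -ga → *tinega*.
Since the final sound of *usig* is /g/ (a voiced consonant), it takes -o, giving *usigo*.
*nis*: final sound = /s/, a voiceless consonant → -bu → *nisbu*.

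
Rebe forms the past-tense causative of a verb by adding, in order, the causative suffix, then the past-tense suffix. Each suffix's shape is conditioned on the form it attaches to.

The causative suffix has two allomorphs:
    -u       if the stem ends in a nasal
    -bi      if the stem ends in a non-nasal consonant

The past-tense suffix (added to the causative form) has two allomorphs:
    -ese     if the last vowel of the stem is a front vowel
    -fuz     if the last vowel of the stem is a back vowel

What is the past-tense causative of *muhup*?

Since the final consonant of *muhup* is /p/ (non-nasal), it takes -bi, giving *muhupbi*.
The causative form *muhupbi* — last vowel /i/ (a front vowel) → -ese → *muhupbiese*.

muhupbiese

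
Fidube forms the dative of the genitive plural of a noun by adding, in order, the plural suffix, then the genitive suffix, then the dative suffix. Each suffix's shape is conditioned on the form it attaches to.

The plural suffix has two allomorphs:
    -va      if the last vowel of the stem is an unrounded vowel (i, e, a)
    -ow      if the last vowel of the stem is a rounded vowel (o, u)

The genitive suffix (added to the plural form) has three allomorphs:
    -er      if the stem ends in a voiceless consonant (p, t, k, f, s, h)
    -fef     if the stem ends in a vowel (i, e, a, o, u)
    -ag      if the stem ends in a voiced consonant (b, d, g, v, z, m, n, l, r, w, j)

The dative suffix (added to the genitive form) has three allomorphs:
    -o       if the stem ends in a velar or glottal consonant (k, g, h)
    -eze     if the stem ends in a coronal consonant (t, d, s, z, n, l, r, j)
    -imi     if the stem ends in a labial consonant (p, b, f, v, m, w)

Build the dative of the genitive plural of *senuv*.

The last vowel of *senuv* is /u/, which is a rounded vowel, so the plural suffix is -ow, giving *senuvow*.
Since the final sound of the plural form *senuvow* is /w/ (a voiced consonant), it takes -ag, giving *senuvowag*.
Since the final consonant of the genitive form *senuvowag* is /g/ (velar/glottal), it takes -o, giving *senuvowago*.

senuvowago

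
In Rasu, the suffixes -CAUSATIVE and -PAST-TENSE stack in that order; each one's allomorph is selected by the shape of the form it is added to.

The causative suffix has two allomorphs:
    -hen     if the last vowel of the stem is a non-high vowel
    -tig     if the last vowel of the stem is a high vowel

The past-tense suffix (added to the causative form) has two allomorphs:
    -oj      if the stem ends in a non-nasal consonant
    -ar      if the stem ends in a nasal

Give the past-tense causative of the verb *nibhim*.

*nibhim*: last vowel = /i/, a high vowel → -tig → *nibhimtig*.
The causative form *nibhimtig*: final consonant = /g/, non-nasal → -oj → *nibhimtigoj*.

nibhimtigoj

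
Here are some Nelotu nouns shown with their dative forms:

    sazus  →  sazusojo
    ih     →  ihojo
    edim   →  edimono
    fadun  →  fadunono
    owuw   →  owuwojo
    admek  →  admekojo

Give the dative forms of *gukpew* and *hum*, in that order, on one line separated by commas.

gukpewojo, humono

Looking at the final consonant of each stem: -ono when the stem ends in a nasal (*edim*, *fadun*); -ojo when the stem ends in a non-nasal consonant (*sazus*, *ih*, *owuw*, *admek*).
*gukpew* — final consonant /w/ (non-nasal) → -ojo → *gukpewojo*.
The final consonant of *hum* is /m/, which is a nasal, so the suffix is -ono, giving *humono*.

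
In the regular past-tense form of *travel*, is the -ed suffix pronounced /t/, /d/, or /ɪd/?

The stem *travel* ends in a voiced sound other than /d/.
The -ed suffix is realized as /ɪd/ after /t, d/; as /t/ after other voiceless consonants; and as /d/ after other voiced sounds.
So -ed on *travel* is pronounced /d/.

/d/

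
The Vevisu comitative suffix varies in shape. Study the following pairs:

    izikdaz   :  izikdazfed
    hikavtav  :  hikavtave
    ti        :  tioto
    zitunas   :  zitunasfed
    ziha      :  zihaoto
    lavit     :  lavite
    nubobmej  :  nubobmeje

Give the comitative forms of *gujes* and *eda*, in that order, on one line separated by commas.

gujesfed, edaoto

Looking at the final sound of each stem: -fed when the stem ends in a sibilant (*izikdaz*, *zitunas*); -e when the stem ends in a non-sibilant consonant (*hikavtav*, *lavit*, *nubobmej*); -oto when the stem ends in a vowel (*ti*, *ziha*).
*gujes* — final sound /s/ (a sibilant) → -fed → *gujesfed*.
*eda* — final sound /a/ (a vowel) → -oto → *edaoto*.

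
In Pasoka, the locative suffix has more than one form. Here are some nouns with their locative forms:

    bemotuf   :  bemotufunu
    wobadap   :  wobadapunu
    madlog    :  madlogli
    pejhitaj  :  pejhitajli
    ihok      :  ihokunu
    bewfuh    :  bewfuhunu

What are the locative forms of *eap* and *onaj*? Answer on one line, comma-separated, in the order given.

The alternation tracks the final consonant of the stem — -unu when the stem ends in a voiceless consonant (*bemotuf*, *wobadap*, *ihok*, *bewfuh*); -li when the stem ends in a voiced consonant (*madlog*, *pejhitaj*).
*eap* — final consonant /p/ (voiceless) → -unu → *eapunu*.
*onaj*: final consonant = /j/, voiced → -li → *onajli*.

eapunu, onajli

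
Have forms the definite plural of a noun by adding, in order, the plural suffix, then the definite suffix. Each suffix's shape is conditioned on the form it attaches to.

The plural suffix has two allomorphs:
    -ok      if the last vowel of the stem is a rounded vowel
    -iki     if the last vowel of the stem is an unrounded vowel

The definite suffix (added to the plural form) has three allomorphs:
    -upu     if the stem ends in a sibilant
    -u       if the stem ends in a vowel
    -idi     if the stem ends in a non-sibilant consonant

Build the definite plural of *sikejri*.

*sikejri* — last vowel /i/ (an unrounded vowel) → -iki → *sikejriiki*.
Since the final sound of the plural form *sikejriiki* is /i/ (a vowel), it takes -u, giving *sikejriikiu*.

sikejriikiu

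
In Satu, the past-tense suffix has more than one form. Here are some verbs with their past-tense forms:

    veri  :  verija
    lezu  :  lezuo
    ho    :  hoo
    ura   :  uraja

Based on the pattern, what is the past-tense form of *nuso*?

The suffix is conditioned by the last vowel: -o when the last vowel of the stem is a rounded vowel (*lezu*, *ho*); -ja when the last vowel of the stem is an unrounded vowel (*veri*, *ura*).
*nuso* — last vowel /o/ (a rounded vowel) → -o → *nusoo*.

nusoo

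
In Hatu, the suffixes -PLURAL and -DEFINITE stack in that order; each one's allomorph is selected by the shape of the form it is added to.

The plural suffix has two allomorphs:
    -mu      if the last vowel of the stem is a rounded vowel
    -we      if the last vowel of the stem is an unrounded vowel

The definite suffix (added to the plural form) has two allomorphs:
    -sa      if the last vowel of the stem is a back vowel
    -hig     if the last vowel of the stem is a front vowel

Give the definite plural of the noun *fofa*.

*fofa* — last vowel /a/ (an unrounded vowel) → -we → *fofawe*.
Since the last vowel of the plural form *fofawe* is /e/ (a front vowel), it takes -hig, giving *fofawehig*.

fofawehig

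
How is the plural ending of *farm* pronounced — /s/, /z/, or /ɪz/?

The stem *farm* ends in a voiced non-sibilant sound.
The plural suffix surfaces as /ɪz/ after sibilants, /s/ after other voiceless consonants, and /z/ after other voiced sounds.
So the plural -s on *farm* is pronounced /z/.

/z/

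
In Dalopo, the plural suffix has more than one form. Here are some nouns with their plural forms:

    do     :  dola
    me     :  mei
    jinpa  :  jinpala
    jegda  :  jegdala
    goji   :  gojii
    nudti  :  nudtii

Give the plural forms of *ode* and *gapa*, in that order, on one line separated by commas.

odei, gapala

The alternation tracks the last vowel of the stem — -i when the last vowel of the stem is a front vowel (*me*, *goji*, *nudti*); -la when the last vowel of the stem is a back vowel (*do*, *jinpa*, *jegda*).
*ode*: last vowel = /e/, a front vowel → -i → *odei*.
The last vowel of *gapa* is /a/, which is a back vowel, so the suffix is -la, giving *gapala*.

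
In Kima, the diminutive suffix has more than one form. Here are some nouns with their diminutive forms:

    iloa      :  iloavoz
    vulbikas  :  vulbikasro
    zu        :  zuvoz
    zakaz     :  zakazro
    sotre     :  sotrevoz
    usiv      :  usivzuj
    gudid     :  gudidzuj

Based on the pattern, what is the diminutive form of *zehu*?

zehuvoz

The alternation tracks the final sound of the stem — -ro when the stem ends in a sibilant (*vulbikas*, *zakaz*); -zuj when the stem ends in a non-sibilant consonant (*usiv*, *gudid*); -voz when the stem ends in a vowel (*iloa*, *zu*, *sotre*).
Since the final sound of *zehu* is /u/ (a vowel), it takes -voz, giving *zehuvoz*.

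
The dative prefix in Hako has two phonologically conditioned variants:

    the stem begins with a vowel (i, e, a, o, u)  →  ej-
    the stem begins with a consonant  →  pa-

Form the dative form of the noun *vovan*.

*vovan* — first sound /v/ (a consonant) → pa- → *pavovan*.

pavovan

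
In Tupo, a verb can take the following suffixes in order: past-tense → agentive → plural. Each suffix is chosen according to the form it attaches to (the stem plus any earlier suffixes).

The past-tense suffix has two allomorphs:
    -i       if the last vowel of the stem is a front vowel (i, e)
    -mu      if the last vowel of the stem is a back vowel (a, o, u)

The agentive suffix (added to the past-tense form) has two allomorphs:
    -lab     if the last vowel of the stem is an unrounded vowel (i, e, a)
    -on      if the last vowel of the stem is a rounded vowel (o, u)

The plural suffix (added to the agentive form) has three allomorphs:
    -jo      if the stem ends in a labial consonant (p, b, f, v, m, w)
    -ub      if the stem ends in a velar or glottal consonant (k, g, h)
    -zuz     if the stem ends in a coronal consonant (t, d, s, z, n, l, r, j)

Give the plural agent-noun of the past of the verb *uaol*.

uaolmuonzuz

*uaol*: last vowel = /o/, a back vowel → -mu → *uaolmu*.
The past-tense form *uaolmu*: last vowel = /u/, a rounded vowel → -on → *uaolmuon*.
The agentive form *uaolmuon*: final consonant = /n/, coronal → -zuz → *uaolmuonzuz*.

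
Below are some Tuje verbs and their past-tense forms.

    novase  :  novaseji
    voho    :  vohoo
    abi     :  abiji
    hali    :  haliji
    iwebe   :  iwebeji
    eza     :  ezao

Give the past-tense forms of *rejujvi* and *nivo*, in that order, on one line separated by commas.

rejujviji, nivoo

Looking at the last vowel of each stem: -ji when the last vowel of the stem is a front vowel (*novase*, *abi*, *hali*, *iwebe*); -o when the last vowel of the stem is a back vowel (*voho*, *eza*).
*rejujvi*: last vowel = /i/, a front vowel → -ji → *rejujviji*.
*nivo* — last vowel /o/ (a back vowel) → -o → *nivoo*.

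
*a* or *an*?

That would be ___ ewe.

The indefinite article is chosen by the initial *sound* of the following word, not its spelling.
*ewe* begins with the sound /juː/ (pronounced /juː/) — a consonant sound.
So the article is *a*: That would be a ewe.

a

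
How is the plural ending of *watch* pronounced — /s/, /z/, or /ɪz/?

The stem *watch* ends in a sibilant (/s, z, ʃ, ʒ, tʃ, dʒ/).
The plural suffix surfaces as /ɪz/ after sibilants, /s/ after other voiceless consonants, and /z/ after other voiced sounds.
So the plural -s on *watch* is pronounced /ɪz/.

/ɪz/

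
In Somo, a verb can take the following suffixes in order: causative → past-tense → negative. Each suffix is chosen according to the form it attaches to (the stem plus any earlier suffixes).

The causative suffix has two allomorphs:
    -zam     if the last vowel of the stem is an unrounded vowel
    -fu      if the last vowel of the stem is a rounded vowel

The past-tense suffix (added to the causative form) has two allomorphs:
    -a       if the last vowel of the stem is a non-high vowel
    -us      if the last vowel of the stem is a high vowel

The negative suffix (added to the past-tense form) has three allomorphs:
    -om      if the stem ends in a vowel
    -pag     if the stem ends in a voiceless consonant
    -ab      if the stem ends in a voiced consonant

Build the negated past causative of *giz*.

Since the last vowel of *giz* is /i/ (an unrounded vowel), it takes -zam, giving *gizzam*.
Since the last vowel of the causative form *gizzam* is /a/ (a non-high vowel), it takes -a, giving *gizzama*.
The past-tense form *gizzama*: final sound = /a/, a vowel → -om → *gizzamaom*.

gizzamaom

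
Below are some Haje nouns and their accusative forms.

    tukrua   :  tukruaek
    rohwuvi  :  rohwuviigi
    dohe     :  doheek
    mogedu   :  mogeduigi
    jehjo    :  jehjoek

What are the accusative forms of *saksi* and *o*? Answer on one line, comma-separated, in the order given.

saksiigi, oek

Looking at the last vowel of each stem: -igi when the last vowel of the stem is a high vowel (*rohwuvi*, *mogedu*); -ek when the last vowel of the stem is a non-high vowel (*tukrua*, *dohe*, *jehjo*).
*saksi* — last vowel /i/ (a high vowel) → -igi → *saksiigi*.
*o*: last vowel = /o/, a non-high vowel → -ek → *oek*.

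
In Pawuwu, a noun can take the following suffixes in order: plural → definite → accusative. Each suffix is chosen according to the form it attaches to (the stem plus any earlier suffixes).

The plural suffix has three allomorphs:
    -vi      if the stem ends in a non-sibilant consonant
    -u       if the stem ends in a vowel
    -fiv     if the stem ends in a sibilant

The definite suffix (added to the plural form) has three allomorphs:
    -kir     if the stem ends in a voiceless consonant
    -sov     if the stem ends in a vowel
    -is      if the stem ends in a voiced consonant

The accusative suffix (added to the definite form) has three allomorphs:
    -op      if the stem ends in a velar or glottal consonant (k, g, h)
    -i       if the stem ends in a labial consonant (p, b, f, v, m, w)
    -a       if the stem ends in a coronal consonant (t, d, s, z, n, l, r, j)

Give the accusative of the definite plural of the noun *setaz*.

setazfivisa

Since the final sound of *setaz* is /z/ (a sibilant), it takes -fiv, giving *setazfiv*.
Since the final sound of the plural form *setazfiv* is /v/ (a voiced consonant), it takes -is, giving *setazfivis*.
The definite form *setazfivis* — final consonant /s/ (coronal) → -a → *setazfivisa*.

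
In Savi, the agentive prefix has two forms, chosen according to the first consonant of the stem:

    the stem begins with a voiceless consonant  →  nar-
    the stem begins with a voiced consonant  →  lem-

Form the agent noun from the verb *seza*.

narseza

*seza*: first consonant = /s/, voiceless → nar- → *narseza*.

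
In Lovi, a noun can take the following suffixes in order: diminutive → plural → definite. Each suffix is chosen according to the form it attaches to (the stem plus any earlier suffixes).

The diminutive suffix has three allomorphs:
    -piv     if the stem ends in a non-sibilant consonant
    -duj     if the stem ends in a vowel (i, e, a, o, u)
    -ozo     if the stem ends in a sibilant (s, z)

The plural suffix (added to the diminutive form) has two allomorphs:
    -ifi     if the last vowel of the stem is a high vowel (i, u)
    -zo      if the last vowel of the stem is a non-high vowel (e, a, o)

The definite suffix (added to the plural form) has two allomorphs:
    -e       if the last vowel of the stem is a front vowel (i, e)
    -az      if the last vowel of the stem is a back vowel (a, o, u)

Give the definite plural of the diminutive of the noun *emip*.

emippivifie

*emip* — final sound /p/ (a non-sibilant consonant) → -piv → *emippiv*.
Since the last vowel of the diminutive form *emippiv* is /i/ (a high vowel), it takes -ifi, giving *emippivifi*.
The plural form *emippivifi*: last vowel = /i/, a front vowel → -e → *emippivifie*.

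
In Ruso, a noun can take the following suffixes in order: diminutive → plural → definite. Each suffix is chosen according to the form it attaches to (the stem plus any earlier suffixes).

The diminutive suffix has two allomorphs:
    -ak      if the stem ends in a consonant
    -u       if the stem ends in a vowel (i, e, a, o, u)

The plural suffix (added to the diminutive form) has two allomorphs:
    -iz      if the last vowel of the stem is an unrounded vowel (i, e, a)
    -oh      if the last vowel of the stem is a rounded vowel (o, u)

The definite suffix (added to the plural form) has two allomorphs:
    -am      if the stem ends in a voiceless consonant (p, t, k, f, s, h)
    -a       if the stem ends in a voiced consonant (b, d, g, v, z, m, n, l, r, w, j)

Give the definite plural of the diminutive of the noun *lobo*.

lobouoham

The final sound of *lobo* is /o/, which is a vowel, so the diminutive suffix is -u, giving *lobou*.
The diminutive form *lobou* — last vowel /u/ (a rounded vowel) → -oh → *lobouoh*.
The plural form *lobouoh* — final consonant /h/ (voiceless) → -am → *lobouoham*.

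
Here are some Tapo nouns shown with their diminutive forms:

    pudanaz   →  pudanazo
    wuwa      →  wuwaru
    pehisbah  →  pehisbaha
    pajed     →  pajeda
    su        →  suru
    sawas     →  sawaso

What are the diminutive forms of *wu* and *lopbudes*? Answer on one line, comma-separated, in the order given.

The pattern is sibilance of the final sound: -o when the stem ends in a sibilant (*pudanaz*, *sawas*); -a when the stem ends in a non-sibilant consonant (*pehisbah*, *pajed*); -ru when the stem ends in a vowel (*wuwa*, *su*).
*wu*: final sound = /u/, a vowel → -ru → *wuru*.
*lopbudes* — final sound /s/ (a sibilant) → -o → *lopbudeso*.

wuru, lopbudeso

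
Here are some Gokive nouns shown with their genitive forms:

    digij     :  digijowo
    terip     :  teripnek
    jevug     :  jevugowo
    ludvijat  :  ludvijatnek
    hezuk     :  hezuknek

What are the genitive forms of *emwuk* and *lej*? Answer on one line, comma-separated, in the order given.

emwuknek, lejowo

Looking at the final consonant of each stem: -nek when the stem ends in a voiceless consonant (*terip*, *ludvijat*, *hezuk*); -owo when the stem ends in a voiced consonant (*digij*, *jevug*).
*emwuk*: final consonant = /k/, voiceless → -nek → *emwuknek*.
The final consonant of *lej* is /j/, which is voiced, so the suffix is -owo, giving *lejowo*.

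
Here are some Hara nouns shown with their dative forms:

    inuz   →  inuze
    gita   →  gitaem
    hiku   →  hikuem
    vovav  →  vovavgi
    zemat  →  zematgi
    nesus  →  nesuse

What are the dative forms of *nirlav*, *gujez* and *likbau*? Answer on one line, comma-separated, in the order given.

Looking at the final sound of each stem: -e when the stem ends in a sibilant (*inuz*, *nesus*); -gi when the stem ends in a non-sibilant consonant (*vovav*, *zemat*); -em when the stem ends in a vowel (*gita*, *hiku*).
*nirlav*: final sound = /v/, a non-sibilant consonant → -gi → *nirlavgi*.
Since the final sound of *gujez* is /z/ (a sibilant), it takes -e, giving *gujeze*.
The final sound of *likbau* is /u/, which is a vowel, so the suffix is -em, giving *likbauem*.

nirlavgi, gujeze, likbauem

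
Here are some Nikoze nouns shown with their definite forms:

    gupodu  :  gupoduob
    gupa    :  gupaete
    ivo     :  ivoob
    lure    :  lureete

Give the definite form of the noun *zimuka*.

zimukaete

The suffix is conditioned by the last vowel: -ob when the last vowel of the stem is a rounded vowel (*gupodu*, *ivo*); -ete when the last vowel of the stem is an unrounded vowel (*gupa*, *lure*).
The last vowel of *zimuka* is /a/, which is an unrounded vowel, so the suffix is -ete, giving *zimukaete*.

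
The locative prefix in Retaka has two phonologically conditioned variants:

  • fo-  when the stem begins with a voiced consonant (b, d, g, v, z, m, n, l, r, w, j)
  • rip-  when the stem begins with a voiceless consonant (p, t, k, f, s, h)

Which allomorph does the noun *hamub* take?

Since the first consonant of *hamub* is /h/ (voiceless), it takes rip-.

rip-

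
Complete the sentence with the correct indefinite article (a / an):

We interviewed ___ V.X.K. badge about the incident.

The indefinite article is chosen by the initial *sound* of the following word, not its spelling.
The initialism *V.X.K.* is read letter by letter; the first letter, V, is pronounced /viː/, which begins with a consonant sound.
So the article is *a*: We interviewed a V.X.K. badge about the incident.

a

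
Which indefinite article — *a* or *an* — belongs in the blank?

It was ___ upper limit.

an

The indefinite article is chosen by the initial *sound* of the following word, not its spelling.
*upper* begins with the sound /ʌ/ (u pronounced /ʌ/) — a vowel sound.
So the article is *an*: It was an upper limit.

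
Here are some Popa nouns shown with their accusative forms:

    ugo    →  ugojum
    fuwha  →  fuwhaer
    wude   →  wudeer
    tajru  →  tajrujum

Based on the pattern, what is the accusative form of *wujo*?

The suffix is conditioned by the last vowel: -jum when the last vowel of the stem is a rounded vowel (*ugo*, *tajru*); -er when the last vowel of the stem is an unrounded vowel (*fuwha*, *wude*).
The last vowel of *wujo* is /o/, which is a rounded vowel, so the suffix is -jum, giving *wujojum*.

wujojum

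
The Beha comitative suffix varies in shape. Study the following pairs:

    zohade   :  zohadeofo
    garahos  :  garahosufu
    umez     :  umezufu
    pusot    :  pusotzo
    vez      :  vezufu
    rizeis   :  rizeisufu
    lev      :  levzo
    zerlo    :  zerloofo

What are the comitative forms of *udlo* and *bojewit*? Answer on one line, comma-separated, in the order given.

udloofo, bojewitzo

Looking at the final sound of each stem: -ufu when the stem ends in a sibilant (*garahos*, *umez*, *vez*, *rizeis*); -zo when the stem ends in a non-sibilant consonant (*pusot*, *lev*); -ofo when the stem ends in a vowel (*zohade*, *zerlo*).
*udlo* — final sound /o/ (a vowel) → -ofo → *udloofo*.
*bojewit*: final sound = /t/, a non-sibilant consonant → -zo → *bojewitzo*.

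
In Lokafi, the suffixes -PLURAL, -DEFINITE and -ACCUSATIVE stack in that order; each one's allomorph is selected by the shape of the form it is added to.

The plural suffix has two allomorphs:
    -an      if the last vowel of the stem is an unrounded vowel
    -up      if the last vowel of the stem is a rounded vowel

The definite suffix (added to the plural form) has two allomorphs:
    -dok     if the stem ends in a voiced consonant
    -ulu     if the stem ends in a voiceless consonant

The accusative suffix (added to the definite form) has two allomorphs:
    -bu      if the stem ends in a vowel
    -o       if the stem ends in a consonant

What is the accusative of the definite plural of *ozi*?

The last vowel of *ozi* is /i/, which is an unrounded vowel, so the plural suffix is -an, giving *ozian*.
Since the final consonant of the plural form *ozian* is /n/ (voiced), it takes -dok, giving *oziandok*.
The final sound of the definite form *oziandok* is /k/, which is a consonant, so the accusative suffix is -o, giving *oziandoko*.

oziandoko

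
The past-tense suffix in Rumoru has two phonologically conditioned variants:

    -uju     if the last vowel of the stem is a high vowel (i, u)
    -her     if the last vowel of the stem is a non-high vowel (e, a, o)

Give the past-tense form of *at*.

ather

The last vowel of *at* is /a/, which is a non-high vowel, so the suffix is -her, giving *ather*.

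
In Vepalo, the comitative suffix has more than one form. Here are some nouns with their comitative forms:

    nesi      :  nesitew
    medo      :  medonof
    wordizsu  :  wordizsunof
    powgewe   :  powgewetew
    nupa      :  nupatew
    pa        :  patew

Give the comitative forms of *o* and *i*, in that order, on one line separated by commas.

onof, itew

Looking at the last vowel of each stem: -nof when the last vowel of the stem is a rounded vowel (*medo*, *wordizsu*); -tew when the last vowel of the stem is an unrounded vowel (*nesi*, *powgewe*, *nupa*, *pa*).
The last vowel of *o* is /o/, which is a rounded vowel, so the suffix is -nof, giving *onof*.
*i*: last vowel = /i/, an unrounded vowel → -tew → *itew*.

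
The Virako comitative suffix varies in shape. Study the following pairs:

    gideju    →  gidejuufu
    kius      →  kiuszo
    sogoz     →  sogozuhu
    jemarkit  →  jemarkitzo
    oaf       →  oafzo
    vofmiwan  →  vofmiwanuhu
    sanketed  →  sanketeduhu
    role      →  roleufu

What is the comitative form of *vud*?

The suffix is conditioned by the final sound: -zo when the stem ends in a voiceless consonant (*kius*, *jemarkit*, *oaf*); -uhu when the stem ends in a voiced consonant (*sogoz*, *vofmiwan*, *sanketed*); -ufu when the stem ends in a vowel (*gideju*, *role*).
*vud* — final sound /d/ (a voiced consonant) → -uhu → *vuduhu*.

vuduhu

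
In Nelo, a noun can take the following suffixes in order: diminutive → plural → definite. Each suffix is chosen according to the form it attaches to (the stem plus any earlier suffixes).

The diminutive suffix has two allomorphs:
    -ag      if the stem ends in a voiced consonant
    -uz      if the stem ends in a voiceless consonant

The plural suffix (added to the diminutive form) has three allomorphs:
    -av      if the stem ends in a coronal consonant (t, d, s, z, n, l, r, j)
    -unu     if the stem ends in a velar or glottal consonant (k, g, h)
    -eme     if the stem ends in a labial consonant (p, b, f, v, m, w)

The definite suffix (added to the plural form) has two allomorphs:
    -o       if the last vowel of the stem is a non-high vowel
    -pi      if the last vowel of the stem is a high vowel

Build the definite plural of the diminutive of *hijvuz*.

*hijvuz* — final consonant /z/ (voiced) → -ag → *hijvuzag*.
The diminutive form *hijvuzag* — final consonant /g/ (velar/glottal) → -unu → *hijvuzagunu*.
The plural form *hijvuzagunu*: last vowel = /u/, a high vowel → -pi → *hijvuzagunupi*.

hijvuzagunupi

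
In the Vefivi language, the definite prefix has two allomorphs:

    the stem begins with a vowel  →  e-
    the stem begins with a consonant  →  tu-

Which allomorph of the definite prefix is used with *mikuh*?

tu-

*mikuh* — first sound /m/ (a consonant) → tu-.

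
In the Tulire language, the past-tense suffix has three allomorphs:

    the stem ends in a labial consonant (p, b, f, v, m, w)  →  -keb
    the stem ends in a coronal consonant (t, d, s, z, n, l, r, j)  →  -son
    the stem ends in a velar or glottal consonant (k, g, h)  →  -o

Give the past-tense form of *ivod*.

Since the final consonant of *ivod* is /d/ (coronal), it takes -son, giving *ivodson*.

ivodson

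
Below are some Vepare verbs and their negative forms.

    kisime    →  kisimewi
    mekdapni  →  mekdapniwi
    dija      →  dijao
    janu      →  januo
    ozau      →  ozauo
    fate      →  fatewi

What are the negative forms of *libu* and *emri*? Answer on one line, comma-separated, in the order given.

The alternation tracks the last vowel of the stem — -wi when the last vowel of the stem is a front vowel (*kisime*, *mekdapni*, *fate*); -o when the last vowel of the stem is a back vowel (*dija*, *janu*, *ozau*).
*libu*: last vowel = /u/, a back vowel → -o → *libuo*.
Since the last vowel of *emri* is /i/ (a front vowel), it takes -wi, giving *emriwi*.

libuo, emriwi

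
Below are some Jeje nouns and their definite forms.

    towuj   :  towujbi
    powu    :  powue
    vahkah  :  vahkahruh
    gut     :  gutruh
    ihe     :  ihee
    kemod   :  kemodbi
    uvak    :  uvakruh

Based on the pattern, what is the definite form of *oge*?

ogee

The pattern is voicing of the final sound: -ruh when the stem ends in a voiceless consonant (*vahkah*, *gut*, *uvak*); -bi when the stem ends in a voiced consonant (*towuj*, *kemod*); -e when the stem ends in a vowel (*powu*, *ihe*).
The final sound of *oge* is /e/, which is a vowel, so the suffix is -e, giving *ogee*.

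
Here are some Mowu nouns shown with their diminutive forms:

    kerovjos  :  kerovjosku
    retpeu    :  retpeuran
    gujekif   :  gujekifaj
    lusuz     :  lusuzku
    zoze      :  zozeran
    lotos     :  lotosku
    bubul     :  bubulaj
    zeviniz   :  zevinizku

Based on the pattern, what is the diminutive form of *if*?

ifaj

The pattern is sibilance of the final sound: -ku when the stem ends in a sibilant (*kerovjos*, *lusuz*, *lotos*, *zeviniz*); -aj when the stem ends in a non-sibilant consonant (*gujekif*, *bubul*); -ran when the stem ends in a vowel (*retpeu*, *zoze*).
The final sound of *if* is /f/, which is a non-sibilant consonant, so the suffix is -aj, giving *ifaj*.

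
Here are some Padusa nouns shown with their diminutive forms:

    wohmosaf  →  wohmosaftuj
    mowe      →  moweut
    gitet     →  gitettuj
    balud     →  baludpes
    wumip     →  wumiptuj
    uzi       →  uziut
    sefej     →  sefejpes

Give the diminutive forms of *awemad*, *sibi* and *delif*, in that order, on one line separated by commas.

awemadpes, sibiut, deliftuj

The alternation tracks the final sound of the stem — -tuj when the stem ends in a voiceless consonant (*wohmosaf*, *gitet*, *wumip*); -pes when the stem ends in a voiced consonant (*balud*, *sefej*); -ut when the stem ends in a vowel (*mowe*, *uzi*).
*awemad*: final sound = /d/, a voiced consonant → -pes → *awemadpes*.
*sibi* — final sound /i/ (a vowel) → -ut → *sibiut*.
*delif* — final sound /f/ (a voiceless consonant) → -tuj → *deliftuj*.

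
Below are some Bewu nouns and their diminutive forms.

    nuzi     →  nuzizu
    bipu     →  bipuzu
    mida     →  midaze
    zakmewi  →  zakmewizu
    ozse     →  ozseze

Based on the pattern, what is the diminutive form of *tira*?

The suffix is conditioned by the last vowel: -zu when the last vowel of the stem is a high vowel (*nuzi*, *bipu*, *zakmewi*); -ze when the last vowel of the stem is a non-high vowel (*mida*, *ozse*).
*tira* — last vowel /a/ (a non-high vowel) → -ze → *tiraze*.

tiraze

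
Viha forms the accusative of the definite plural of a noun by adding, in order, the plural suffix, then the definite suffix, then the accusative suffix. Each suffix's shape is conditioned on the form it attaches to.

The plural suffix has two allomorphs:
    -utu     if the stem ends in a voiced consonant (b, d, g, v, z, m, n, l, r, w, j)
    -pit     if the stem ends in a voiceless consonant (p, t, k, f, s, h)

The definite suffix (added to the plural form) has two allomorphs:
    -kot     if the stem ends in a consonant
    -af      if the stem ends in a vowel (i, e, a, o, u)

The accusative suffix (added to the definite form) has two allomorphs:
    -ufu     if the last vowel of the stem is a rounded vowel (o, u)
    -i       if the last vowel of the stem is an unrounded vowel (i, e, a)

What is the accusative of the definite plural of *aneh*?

anehpitkotufu

*aneh* — final consonant /h/ (voiceless) → -pit → *anehpit*.
The final sound of the plural form *anehpit* is /t/, which is a consonant, so the definite suffix is -kot, giving *anehpitkot*.
The definite form *anehpitkot*: last vowel = /o/, a rounded vowel → -ufu → *anehpitkotufu*.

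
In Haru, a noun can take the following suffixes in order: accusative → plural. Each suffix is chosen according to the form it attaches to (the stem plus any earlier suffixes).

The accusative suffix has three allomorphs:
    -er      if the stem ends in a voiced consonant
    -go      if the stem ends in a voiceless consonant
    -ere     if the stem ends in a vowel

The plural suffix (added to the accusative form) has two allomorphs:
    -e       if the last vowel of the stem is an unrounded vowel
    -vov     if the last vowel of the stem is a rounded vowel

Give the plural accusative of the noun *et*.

etgovov

The final sound of *et* is /t/, which is a voiceless consonant, so the accusative suffix is -go, giving *etgo*.
The accusative form *etgo*: last vowel = /o/, a rounded vowel → -vov → *etgovov*.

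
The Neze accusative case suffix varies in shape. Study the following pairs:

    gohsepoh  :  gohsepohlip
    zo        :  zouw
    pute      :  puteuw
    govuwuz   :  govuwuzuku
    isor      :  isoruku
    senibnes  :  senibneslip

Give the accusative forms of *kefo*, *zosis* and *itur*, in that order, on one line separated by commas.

kefouw, zosislip, ituruku

The alternation tracks the final sound of the stem — -lip when the stem ends in a voiceless consonant (*gohsepoh*, *senibnes*); -uku when the stem ends in a voiced consonant (*govuwuz*, *isor*); -uw when the stem ends in a vowel (*zo*, *pute*).
The final sound of *kefo* is /o/, which is a vowel, so the suffix is -uw, giving *kefouw*.
The final sound of *zosis* is /s/, which is a voiceless consonant, so the suffix is -lip, giving *zosislip*.
*itur*: final sound = /r/, a voiced consonant → -uku → *ituruku*.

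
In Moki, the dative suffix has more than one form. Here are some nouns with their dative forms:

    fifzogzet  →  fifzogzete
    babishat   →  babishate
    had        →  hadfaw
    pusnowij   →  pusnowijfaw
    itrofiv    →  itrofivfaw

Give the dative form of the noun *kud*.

kudfaw

The pattern is voicing of the final consonant: -e when the stem ends in a voiceless consonant (*fifzogzet*, *babishat*); -faw when the stem ends in a voiced consonant (*had*, *pusnowij*, *itrofiv*).
*kud*: final consonant = /d/, voiced → -faw → *kudfaw*.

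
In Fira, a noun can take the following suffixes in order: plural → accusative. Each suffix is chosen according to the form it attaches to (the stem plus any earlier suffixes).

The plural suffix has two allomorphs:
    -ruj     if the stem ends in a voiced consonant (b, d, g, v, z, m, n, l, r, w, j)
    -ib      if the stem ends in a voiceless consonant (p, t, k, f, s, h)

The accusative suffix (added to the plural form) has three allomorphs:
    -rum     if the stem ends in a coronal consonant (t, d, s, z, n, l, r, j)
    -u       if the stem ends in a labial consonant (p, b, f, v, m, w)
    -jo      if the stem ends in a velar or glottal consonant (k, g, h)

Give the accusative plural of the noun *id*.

idrujrum

The final consonant of *id* is /d/, which is voiced, so the plural suffix is -ruj, giving *idruj*.
The final consonant of the plural form *idruj* is /j/, which is coronal, so the accusative suffix is -rum, giving *idrujrum*.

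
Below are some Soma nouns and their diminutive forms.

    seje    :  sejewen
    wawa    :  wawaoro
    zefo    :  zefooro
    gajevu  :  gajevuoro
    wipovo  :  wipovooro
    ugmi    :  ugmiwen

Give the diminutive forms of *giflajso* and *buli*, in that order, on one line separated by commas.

giflajsooro, buliwen

The pattern is front/back vowel harmony: -wen when the last vowel of the stem is a front vowel (*seje*, *ugmi*); -oro when the last vowel of the stem is a back vowel (*wawa*, *zefo*, *gajevu*, *wipovo*).
The last vowel of *giflajso* is /o/, which is a back vowel, so the suffix is -oro, giving *giflajsooro*.
*buli*: last vowel = /i/, a front vowel → -wen → *buliwen*.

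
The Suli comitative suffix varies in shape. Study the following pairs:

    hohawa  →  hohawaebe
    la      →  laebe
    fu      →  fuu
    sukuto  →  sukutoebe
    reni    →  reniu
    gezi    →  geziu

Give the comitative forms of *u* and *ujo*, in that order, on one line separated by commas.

uu, ujoebe

The pattern is height harmony: -u when the last vowel of the stem is a high vowel (*fu*, *reni*, *gezi*); -ebe when the last vowel of the stem is a non-high vowel (*hohawa*, *la*, *sukuto*).
*u* — last vowel /u/ (a high vowel) → -u → *uu*.
*ujo* — last vowel /o/ (a non-high vowel) → -ebe → *ujoebe*.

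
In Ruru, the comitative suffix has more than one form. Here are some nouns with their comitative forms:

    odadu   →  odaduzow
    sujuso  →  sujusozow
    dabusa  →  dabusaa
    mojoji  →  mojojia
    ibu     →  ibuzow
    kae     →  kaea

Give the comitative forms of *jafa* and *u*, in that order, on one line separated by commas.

The pattern is rounding harmony: -zow when the last vowel of the stem is a rounded vowel (*odadu*, *sujuso*, *ibu*); -a when the last vowel of the stem is an unrounded vowel (*dabusa*, *mojoji*, *kae*).
Since the last vowel of *jafa* is /a/ (an unrounded vowel), it takes -a, giving *jafaa*.
*u*: last vowel = /u/, a rounded vowel → -zow → *uzow*.

jafaa, uzow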